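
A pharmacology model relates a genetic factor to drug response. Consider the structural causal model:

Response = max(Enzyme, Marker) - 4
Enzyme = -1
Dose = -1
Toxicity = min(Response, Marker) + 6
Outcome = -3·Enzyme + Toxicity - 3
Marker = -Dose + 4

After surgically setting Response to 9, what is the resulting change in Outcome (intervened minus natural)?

Under do(Response=9), the mechanism Response = max(Enzyme, Marker) - 4 is discarded; Response is fixed at 9.
Marker = -Dose + 4  [with Dose=-1]  = 5
Toxicity = min(Response, Marker) + 6  [with Response=9, Marker=5]  = 11
Outcome = -3·Enzyme + Toxicity - 3  [with Enzyme=-1, Toxicity=11]  = 11
Without intervention: Marker = -Dose + 4  [with Dose=-1]  = 5; Response = max(Enzyme, Marker) - 4  [with Enzyme=-1, Marker=5]  = 1; Toxicity = min(Response, Marker) + 6  [with Response=1, Marker=5]  = 7; Outcome = -3·Enzyme + Toxicity - 3  [with Enzyme=-1, Toxicity=7]  = 7.
Change = 11 − 7 = 4.

4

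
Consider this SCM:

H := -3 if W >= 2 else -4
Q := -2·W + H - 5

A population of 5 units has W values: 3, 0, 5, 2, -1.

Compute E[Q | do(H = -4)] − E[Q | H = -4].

-4.6

do(H=-4) breaks H's dependence on W. With H=-4 fixed, Q across the units is -15, -9, -19, -13, -7, mean -12.6.
E[Q|H=-4] averages over only the 2 units with H=-4 (W = 0, -1): Q = -9, -7, mean -8.
Difference = -12.6 − (-8) = -4.6.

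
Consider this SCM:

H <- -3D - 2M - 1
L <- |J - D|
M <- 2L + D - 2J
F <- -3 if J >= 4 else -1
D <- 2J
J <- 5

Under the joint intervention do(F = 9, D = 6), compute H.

-15

The joint intervention fixes F = 9, D = 6, removing each variable's own equation.
L = |J - D|  [with J=5, D=6]  = 1
M = 2L + D - 2J  [with L=1, D=6, J=5]  = -2
H = -3D - 2M - 1  [with D=6, M=-2]  = -15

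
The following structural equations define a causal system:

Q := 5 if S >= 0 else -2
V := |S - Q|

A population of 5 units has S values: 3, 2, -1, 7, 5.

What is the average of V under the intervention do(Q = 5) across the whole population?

2.6

Every unit gets Q=5 under the intervention. V values become 2, 3, 6, 2, 0; E[V|do(Q=5)] = 2.6.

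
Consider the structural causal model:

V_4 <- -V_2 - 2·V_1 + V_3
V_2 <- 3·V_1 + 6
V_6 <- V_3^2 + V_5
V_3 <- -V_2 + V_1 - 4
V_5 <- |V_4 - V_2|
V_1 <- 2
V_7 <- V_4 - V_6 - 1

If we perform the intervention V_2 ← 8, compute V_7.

Under do(V_2=8), the mechanism V_2 <- 3·V_1 + 6 is discarded; V_2 is fixed at 8.
V_3 = -V_2 + V_1 - 4  [with V_2=8, V_1=2]  = -10
V_4 = -V_2 - 2·V_1 + V_3  [with V_2=8, V_1=2, V_3=-10]  = -22
V_5 = |V_4 - V_2|  [with V_4=-22, V_2=8]  = 30
V_6 = V_3^2 + V_5  [with V_3=-10, V_5=30]  = 130
V_7 = V_4 - V_6 - 1  [with V_4=-22, V_6=130]  = -153

-153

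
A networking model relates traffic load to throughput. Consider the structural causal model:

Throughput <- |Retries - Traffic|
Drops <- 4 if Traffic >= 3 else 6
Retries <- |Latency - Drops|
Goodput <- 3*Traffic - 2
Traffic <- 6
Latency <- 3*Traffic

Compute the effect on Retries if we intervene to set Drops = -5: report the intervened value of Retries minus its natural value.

The intervention breaks the incoming arrows to Drops: Drops <- 4 if Traffic >= 3 else 6 no longer applies, and Drops = -5.
Latency = 3*Traffic  [with Traffic=6]  = 18
Retries = |Latency - Drops|  [with Latency=18, Drops=-5]  = 23
Without intervention: Latency = 3*Traffic  [with Traffic=6]  = 18; Drops = 4 if Traffic >= 3 else 6  [with Traffic=6]  = 4; Retries = |Latency - Drops|  [with Latency=18, Drops=4]  = 14.
Change = 23 − 14 = 9.

9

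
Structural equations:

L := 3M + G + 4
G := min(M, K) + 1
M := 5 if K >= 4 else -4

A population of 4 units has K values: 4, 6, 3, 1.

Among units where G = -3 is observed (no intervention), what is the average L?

Observing G=-3 restricts to units where G's equation naturally yields -3: K ∈ {3, 1}. In that subpopulation L = -11, -11, mean -11.

-11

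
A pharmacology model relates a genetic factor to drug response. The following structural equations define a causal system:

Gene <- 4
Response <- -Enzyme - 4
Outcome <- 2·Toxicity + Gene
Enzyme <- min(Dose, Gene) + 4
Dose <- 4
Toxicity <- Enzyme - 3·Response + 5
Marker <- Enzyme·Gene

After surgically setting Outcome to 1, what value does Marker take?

32

Under do(Outcome=1), the mechanism Outcome <- 2·Toxicity + Gene is discarded; Outcome is fixed at 1.
Since Marker is not a descendant of the intervened variable, it is unaffected.
Enzyme = min(Dose, Gene) + 4  [with Dose=4, Gene=4]  = 8
Marker = Enzyme·Gene  [with Enzyme=8, Gene=4]  = 32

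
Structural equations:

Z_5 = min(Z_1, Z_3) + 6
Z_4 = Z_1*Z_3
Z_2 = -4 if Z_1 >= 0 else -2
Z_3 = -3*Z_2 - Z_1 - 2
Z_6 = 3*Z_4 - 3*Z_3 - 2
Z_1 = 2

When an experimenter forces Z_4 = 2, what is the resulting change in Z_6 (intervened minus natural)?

-42

Under do(Z_4=2), the mechanism Z_4 = Z_1*Z_3 is discarded; Z_4 is fixed at 2.
Z_2 = -4 if Z_1 >= 0 else -2  [with Z_1=2]  = -4
Z_3 = -3*Z_2 - Z_1 - 2  [with Z_2=-4, Z_1=2]  = 8
Z_6 = 3*Z_4 - 3*Z_3 - 2  [with Z_4=2, Z_3=8]  = -20
Without intervention: Z_2 = -4 if Z_1 >= 0 else -2  [with Z_1=2]  = -4; Z_3 = -3*Z_2 - Z_1 - 2  [with Z_2=-4, Z_1=2]  = 8; Z_4 = Z_1*Z_3  [with Z_1=2, Z_3=8]  = 16; Z_6 = 3*Z_4 - 3*Z_3 - 2  [with Z_4=16, Z_3=8]  = 22.
Change = -20 − 22 = -42.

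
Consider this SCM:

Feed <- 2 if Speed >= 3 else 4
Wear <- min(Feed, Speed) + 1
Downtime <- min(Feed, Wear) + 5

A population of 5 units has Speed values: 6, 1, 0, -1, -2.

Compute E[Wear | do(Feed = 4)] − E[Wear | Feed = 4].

0.9

Under do(Feed=4), Feed's equation is replaced by Feed=4 for every unit. Per-unit Wear: 5, 2, 1, 0, -1. Mean = 1.4.
Observing Feed=4 restricts to units where Feed's equation naturally yields 4: Speed ∈ {1, 0, -1, -2}. In that subpopulation Wear = 2, 1, 0, -1, mean 0.5.
Difference = 1.4 − 0.5 = 0.9.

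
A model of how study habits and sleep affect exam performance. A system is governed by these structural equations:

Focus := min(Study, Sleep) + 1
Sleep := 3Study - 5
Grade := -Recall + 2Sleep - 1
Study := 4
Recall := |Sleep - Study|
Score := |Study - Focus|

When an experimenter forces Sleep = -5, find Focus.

-4

The intervention breaks the incoming arrows to Sleep: Sleep := 3Study - 5 no longer applies, and Sleep = -5.
Focus = min(Study, Sleep) + 1  [with Study=4, Sleep=-5]  = -4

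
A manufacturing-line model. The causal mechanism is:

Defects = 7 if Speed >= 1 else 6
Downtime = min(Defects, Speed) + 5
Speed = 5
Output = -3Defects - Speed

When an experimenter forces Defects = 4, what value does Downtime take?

Under do(Defects=4), the mechanism Defects = 7 if Speed >= 1 else 6 is discarded; Defects is fixed at 4.
Downtime = min(Defects, Speed) + 5  [with Defects=4, Speed=5]  = 9

9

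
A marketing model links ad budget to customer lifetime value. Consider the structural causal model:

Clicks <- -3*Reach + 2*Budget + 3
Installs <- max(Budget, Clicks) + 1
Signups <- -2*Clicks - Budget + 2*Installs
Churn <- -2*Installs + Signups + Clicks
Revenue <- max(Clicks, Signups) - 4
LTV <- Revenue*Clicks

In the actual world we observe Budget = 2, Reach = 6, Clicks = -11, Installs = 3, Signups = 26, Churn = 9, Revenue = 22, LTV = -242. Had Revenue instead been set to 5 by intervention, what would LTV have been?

-55

do(Revenue=5) replaces the equation Revenue <- max(Clicks, Signups) - 4 with the constant Revenue = 5.
Clicks = -3*Reach + 2*Budget + 3  [with Reach=6, Budget=2]  = -11
LTV = Revenue*Clicks  [with Revenue=5, Clicks=-11]  = -55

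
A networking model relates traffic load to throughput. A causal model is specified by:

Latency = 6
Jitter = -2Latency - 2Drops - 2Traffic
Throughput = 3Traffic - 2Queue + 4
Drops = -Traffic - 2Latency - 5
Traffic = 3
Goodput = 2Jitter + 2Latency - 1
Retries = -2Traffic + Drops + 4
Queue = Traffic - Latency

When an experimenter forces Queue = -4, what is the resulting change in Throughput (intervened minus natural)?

The intervention breaks the incoming arrows to Queue: Queue = Traffic - Latency no longer applies, and Queue = -4.
Throughput = 3Traffic - 2Queue + 4  [with Traffic=3, Queue=-4]  = 21
Without intervention: Queue = Traffic - Latency  [with Traffic=3, Latency=6]  = -3; Throughput = 3Traffic - 2Queue + 4  [with Traffic=3, Queue=-3]  = 19.
Change = 21 − 19 = 2.

2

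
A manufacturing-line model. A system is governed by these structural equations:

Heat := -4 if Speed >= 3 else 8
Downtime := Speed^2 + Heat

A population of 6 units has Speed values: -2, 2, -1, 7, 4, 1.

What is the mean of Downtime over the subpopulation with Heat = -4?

28.5

Conditioning on Heat=-4 selects the 2 unit(s) with Speed ∈ {7, 4}. Their Downtime values: 45, 12. Mean = 28.5.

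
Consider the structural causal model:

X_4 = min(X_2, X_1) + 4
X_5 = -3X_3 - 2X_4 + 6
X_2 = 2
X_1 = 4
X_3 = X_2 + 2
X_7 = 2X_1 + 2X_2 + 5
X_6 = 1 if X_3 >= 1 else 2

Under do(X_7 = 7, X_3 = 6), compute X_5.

Under do(X_7 = 7, X_3 = 6), each intervened variable's structural equation is replaced by its fixed value.
X_4 = min(X_2, X_1) + 4  [with X_2=2, X_1=4]  = 6
X_5 = -3X_3 - 2X_4 + 6  [with X_3=6, X_4=6]  = -24

-24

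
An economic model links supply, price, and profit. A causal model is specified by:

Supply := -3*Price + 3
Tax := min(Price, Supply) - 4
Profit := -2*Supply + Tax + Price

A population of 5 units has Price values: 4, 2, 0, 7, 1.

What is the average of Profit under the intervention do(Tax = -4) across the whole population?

9.6

Under do(Tax=-4), Tax's equation is replaced by Tax=-4 for every unit. Per-unit Profit: 18, 4, -10, 39, -3. Mean = 9.6.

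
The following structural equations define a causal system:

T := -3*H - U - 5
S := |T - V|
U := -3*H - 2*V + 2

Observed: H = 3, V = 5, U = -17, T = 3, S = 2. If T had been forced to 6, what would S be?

1

Intervening sets T = 6 and removes its equation (T := -3*H - U - 5).
S = |T - V|  [with T=6, V=5]  = 1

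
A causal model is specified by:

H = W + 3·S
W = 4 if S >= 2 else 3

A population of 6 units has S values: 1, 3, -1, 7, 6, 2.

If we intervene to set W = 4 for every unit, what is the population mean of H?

13

Every unit gets W=4 under the intervention. H values become 7, 13, 1, 25, 22, 10; E[H|do(W=4)] = 13.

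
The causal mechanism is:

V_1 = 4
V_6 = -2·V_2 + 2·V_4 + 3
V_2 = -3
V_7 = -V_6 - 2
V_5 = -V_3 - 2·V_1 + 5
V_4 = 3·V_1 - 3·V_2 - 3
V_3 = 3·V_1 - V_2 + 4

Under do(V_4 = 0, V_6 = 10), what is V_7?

Setting V_4 = 0, V_6 = 10 by intervention discards those variables' equations.
V_7 = -V_6 - 2  [with V_6=10]  = -12

-12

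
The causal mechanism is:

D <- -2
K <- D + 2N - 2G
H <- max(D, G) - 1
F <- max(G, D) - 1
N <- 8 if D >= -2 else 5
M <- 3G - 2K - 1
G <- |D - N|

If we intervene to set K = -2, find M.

33

Under do(K=-2), the mechanism K <- D + 2N - 2G is discarded; K is fixed at -2.
N = 8 if D >= -2 else 5  [with D=-2]  = 8
G = |D - N|  [with D=-2, N=8]  = 10
M = 3G - 2K - 1  [with G=10, K=-2]  = 33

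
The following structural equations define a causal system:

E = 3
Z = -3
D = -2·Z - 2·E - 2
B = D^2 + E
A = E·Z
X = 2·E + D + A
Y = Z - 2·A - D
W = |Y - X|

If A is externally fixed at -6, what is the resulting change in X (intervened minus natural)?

The intervention breaks the incoming arrows to A: A = E·Z no longer applies, and A = -6.
D = -2·Z - 2·E - 2  [with Z=-3, E=3]  = -2
X = 2·E + D + A  [with E=3, D=-2, A=-6]  = -2
Without intervention: D = -2·Z - 2·E - 2  [with Z=-3, E=3]  = -2; A = E·Z  [with E=3, Z=-3]  = -9; X = 2·E + D + A  [with E=3, D=-2, A=-9]  = -5.
Change = -2 − (-5) = 3.

3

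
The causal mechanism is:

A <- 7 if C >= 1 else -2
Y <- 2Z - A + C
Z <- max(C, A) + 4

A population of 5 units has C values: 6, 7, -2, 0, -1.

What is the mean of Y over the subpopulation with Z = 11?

21.5

E[Y|Z=11] averages over only the 2 units with Z=11 (C = 6, 7): Y = 21, 22, mean 21.5.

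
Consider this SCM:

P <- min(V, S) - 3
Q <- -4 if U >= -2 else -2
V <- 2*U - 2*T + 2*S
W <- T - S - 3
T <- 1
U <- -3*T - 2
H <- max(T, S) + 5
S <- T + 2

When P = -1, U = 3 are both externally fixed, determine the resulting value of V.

10

Under do(P = -1, U = 3), each intervened variable's structural equation is replaced by its fixed value.
S = T + 2  [with T=1]  = 3
V = 2*U - 2*T + 2*S  [with U=3, T=1, S=3]  = 10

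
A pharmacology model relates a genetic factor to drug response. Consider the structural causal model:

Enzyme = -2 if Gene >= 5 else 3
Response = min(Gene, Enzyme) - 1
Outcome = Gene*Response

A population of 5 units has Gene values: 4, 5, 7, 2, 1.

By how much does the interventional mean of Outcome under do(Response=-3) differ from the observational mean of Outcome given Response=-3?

6.6

Under do(Response=-3), Response's equation is replaced by Response=-3 for every unit. Per-unit Outcome: -12, -15, -21, -6, -3. Mean = -11.4.
E[Outcome|Response=-3] averages over only the 2 units with Response=-3 (Gene = 5, 7): Outcome = -15, -21, mean -18.
Difference = -11.4 − (-18) = 6.6.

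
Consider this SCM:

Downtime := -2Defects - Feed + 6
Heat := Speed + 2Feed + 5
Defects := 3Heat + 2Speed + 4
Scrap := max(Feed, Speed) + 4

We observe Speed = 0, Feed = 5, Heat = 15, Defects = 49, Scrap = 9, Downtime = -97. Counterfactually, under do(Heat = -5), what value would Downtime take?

The intervention breaks the incoming arrows to Heat: Heat := Speed + 2Feed + 5 no longer applies, and Heat = -5.
Defects = 3Heat + 2Speed + 4  [with Heat=-5, Speed=0]  = -11
Downtime = -2Defects - Feed + 6  [with Defects=-11, Feed=5]  = 23

23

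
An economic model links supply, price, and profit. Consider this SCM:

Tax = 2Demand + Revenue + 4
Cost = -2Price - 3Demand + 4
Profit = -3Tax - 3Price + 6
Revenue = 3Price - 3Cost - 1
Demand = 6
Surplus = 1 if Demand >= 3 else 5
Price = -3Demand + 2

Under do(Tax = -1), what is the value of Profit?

57

The intervention breaks the incoming arrows to Tax: Tax = 2Demand + Revenue + 4 no longer applies, and Tax = -1.
Price = -3Demand + 2  [with Demand=6]  = -16
Profit = -3Tax - 3Price + 6  [with Tax=-1, Price=-16]  = 57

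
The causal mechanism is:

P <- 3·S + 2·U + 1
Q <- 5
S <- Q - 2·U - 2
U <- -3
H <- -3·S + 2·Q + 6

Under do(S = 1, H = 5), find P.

The joint intervention fixes S = 1, H = 5, removing each variable's own equation.
P = 3·S + 2·U + 1  [with S=1, U=-3]  = -2

-2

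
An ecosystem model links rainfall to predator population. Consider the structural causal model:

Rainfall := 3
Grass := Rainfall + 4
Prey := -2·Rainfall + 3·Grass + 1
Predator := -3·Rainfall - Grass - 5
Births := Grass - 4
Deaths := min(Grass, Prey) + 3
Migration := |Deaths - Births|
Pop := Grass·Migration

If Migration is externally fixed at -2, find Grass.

7

Under do(Migration=-2), the mechanism Migration := |Deaths - Births| is discarded; Migration is fixed at -2.
Grass is not downstream of the intervention, so its value is determined by the original equations.
Grass = Rainfall + 4  [with Rainfall=3]  = 7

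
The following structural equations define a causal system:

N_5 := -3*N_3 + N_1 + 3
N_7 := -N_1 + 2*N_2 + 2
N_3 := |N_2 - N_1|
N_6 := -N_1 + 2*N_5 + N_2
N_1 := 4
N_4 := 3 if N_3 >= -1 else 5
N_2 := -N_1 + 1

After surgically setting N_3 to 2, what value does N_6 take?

The intervention breaks the incoming arrows to N_3: N_3 := |N_2 - N_1| no longer applies, and N_3 = 2.
N_2 = -N_1 + 1  [with N_1=4]  = -3
N_5 = -3*N_3 + N_1 + 3  [with N_3=2, N_1=4]  = 1
N_6 = -N_1 + 2*N_5 + N_2  [with N_1=4, N_5=1, N_2=-3]  = -5

-5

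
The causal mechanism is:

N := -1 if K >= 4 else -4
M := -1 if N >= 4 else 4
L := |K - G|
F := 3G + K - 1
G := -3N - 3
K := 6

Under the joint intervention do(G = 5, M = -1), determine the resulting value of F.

20

Setting G = 5, M = -1 by intervention discards those variables' equations.
F = 3G + K - 1  [with G=5, K=6]  = 20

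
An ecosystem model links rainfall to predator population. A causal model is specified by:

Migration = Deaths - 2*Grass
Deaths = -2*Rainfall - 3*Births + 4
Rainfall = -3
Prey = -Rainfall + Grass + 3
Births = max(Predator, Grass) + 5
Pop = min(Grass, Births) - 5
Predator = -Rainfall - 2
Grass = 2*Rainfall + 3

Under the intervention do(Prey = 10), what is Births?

do(Prey=10) replaces the equation Prey = -Rainfall + Grass + 3 with the constant Prey = 10.
Births is not downstream of the intervention, so its value is determined by the original equations.
Grass = 2*Rainfall + 3  [with Rainfall=-3]  = -3
Predator = -Rainfall - 2  [with Rainfall=-3]  = 1
Births = max(Predator, Grass) + 5  [with Predator=1, Grass=-3]  = 6

6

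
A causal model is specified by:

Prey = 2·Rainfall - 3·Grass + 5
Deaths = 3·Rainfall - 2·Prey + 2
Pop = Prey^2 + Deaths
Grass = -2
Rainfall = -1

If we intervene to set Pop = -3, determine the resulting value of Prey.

do(Pop=-3) replaces the equation Pop = Prey^2 + Deaths with the constant Pop = -3.
Prey is not downstream of the intervention, so its value is determined by the original equations.
Prey = 2·Rainfall - 3·Grass + 5  [with Rainfall=-1, Grass=-2]  = 9

9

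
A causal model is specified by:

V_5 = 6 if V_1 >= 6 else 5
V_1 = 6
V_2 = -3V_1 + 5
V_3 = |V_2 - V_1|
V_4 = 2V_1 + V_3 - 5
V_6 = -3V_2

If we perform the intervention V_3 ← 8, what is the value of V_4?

The intervention breaks the incoming arrows to V_3: V_3 = |V_2 - V_1| no longer applies, and V_3 = 8.
V_4 = 2V_1 + V_3 - 5  [with V_1=6, V_3=8]  = 15

15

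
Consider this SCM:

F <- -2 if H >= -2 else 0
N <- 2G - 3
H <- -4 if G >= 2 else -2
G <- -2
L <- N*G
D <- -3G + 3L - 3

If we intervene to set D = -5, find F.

do(D=-5) replaces the equation D <- -3G + 3L - 3 with the constant D = -5.
Since F is not a descendant of the intervened variable, it is unaffected.
H = -4 if G >= 2 else -2  [with G=-2]  = -2
F = -2 if H >= -2 else 0  [with H=-2]  = -2

-2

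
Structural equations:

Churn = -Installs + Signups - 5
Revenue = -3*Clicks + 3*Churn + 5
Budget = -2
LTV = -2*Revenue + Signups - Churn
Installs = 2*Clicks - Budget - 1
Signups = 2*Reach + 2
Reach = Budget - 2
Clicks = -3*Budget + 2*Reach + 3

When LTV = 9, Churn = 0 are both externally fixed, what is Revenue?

Setting LTV = 9, Churn = 0 by intervention discards those variables' equations.
Reach = Budget - 2  [with Budget=-2]  = -4
Clicks = -3*Budget + 2*Reach + 3  [with Budget=-2, Reach=-4]  = 1
Revenue = -3*Clicks + 3*Churn + 5  [with Clicks=1, Churn=0]  = 2

2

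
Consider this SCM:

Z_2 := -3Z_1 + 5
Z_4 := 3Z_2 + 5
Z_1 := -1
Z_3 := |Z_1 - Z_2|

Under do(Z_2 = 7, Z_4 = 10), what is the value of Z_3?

The joint intervention fixes Z_2 = 7, Z_4 = 10, removing each variable's own equation.
Z_3 = |Z_1 - Z_2|  [with Z_1=-1, Z_2=7]  = 8

8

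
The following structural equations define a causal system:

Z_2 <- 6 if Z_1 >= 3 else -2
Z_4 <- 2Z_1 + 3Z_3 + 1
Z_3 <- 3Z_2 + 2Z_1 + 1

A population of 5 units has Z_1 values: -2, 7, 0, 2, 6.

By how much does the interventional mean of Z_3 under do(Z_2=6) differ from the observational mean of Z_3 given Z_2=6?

Every unit gets Z_2=6 under the intervention. Z_3 values become 15, 33, 19, 23, 31; E[Z_3|do(Z_2=6)] = 24.2.
Conditioning on Z_2=6 selects the 2 unit(s) with Z_1 ∈ {7, 6}. Their Z_3 values: 33, 31. Mean = 32.
Difference = 24.2 − 32 = -7.8.

-7.8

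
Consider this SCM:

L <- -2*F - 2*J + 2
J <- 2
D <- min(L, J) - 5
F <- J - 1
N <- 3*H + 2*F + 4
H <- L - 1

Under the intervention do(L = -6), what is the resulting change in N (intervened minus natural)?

-6

do(L=-6) replaces the equation L <- -2*F - 2*J + 2 with the constant L = -6.
F = J - 1  [with J=2]  = 1
H = L - 1  [with L=-6]  = -7
N = 3*H + 2*F + 4  [with H=-7, F=1]  = -15
Without intervention: F = J - 1  [with J=2]  = 1; L = -2*F - 2*J + 2  [with F=1, J=2]  = -4; H = L - 1  [with L=-4]  = -5; N = 3*H + 2*F + 4  [with H=-5, F=1]  = -9.
Change = -15 − (-9) = -6.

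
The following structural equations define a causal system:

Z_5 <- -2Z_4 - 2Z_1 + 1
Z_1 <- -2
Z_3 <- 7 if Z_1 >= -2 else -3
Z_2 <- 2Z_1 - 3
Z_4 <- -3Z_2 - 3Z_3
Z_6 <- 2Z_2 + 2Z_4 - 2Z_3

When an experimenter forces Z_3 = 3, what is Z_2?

-7

Under do(Z_3=3), the mechanism Z_3 <- 7 if Z_1 >= -2 else -3 is discarded; Z_3 is fixed at 3.
Since Z_2 is not a descendant of the intervened variable, it is unaffected.
Z_2 = 2Z_1 - 3  [with Z_1=-2]  = -7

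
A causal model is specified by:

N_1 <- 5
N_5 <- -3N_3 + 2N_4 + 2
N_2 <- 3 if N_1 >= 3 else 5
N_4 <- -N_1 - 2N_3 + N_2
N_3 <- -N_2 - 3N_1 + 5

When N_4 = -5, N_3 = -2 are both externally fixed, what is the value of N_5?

The joint intervention fixes N_4 = -5, N_3 = -2, removing each variable's own equation.
N_5 = -3N_3 + 2N_4 + 2  [with N_3=-2, N_4=-5]  = -2

-2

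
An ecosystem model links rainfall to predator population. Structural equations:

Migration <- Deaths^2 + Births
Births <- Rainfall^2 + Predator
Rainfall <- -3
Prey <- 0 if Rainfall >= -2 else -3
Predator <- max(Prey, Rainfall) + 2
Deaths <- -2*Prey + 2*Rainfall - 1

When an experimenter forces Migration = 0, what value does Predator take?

-1

do(Migration=0) replaces the equation Migration <- Deaths^2 + Births with the constant Migration = 0.
Predator is not downstream of the intervention, so its value is determined by the original equations.
Prey = 0 if Rainfall >= -2 else -3  [with Rainfall=-3]  = -3
Predator = max(Prey, Rainfall) + 2  [with Prey=-3, Rainfall=-3]  = -1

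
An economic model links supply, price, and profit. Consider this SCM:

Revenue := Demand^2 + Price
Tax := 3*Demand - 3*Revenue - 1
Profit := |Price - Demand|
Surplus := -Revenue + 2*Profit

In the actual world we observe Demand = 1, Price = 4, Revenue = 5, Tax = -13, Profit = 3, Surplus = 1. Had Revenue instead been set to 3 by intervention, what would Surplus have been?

The intervention breaks the incoming arrows to Revenue: Revenue := Demand^2 + Price no longer applies, and Revenue = 3.
Profit = |Price - Demand|  [with Price=4, Demand=1]  = 3
Surplus = -Revenue + 2*Profit  [with Revenue=3, Profit=3]  = 3

3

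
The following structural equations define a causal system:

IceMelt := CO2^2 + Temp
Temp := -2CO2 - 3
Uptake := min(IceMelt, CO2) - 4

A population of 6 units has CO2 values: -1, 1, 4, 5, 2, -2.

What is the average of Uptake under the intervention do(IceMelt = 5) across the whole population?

The intervention sets IceMelt=5 in all 6 units regardless of CO2. Recomputing Uptake per unit gives -5, -3, 0, 1, -2, -6; average -2.5.

-2.5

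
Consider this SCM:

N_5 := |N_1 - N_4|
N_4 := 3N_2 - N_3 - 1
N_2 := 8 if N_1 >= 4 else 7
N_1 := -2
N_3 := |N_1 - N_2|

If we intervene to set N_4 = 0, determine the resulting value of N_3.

9

Under do(N_4=0), the mechanism N_4 := 3N_2 - N_3 - 1 is discarded; N_4 is fixed at 0.
Since N_3 is not a descendant of the intervened variable, it is unaffected.
N_2 = 8 if N_1 >= 4 else 7  [with N_1=-2]  = 7
N_3 = |N_1 - N_2|  [with N_1=-2, N_2=7]  = 9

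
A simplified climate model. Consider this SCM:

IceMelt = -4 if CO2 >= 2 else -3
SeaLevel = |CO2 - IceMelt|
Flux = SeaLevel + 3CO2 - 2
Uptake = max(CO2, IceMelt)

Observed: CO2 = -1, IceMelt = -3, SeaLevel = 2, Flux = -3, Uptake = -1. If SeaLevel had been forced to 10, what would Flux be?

The intervention breaks the incoming arrows to SeaLevel: SeaLevel = |CO2 - IceMelt| no longer applies, and SeaLevel = 10.
Flux = SeaLevel + 3CO2 - 2  [with SeaLevel=10, CO2=-1]  = 5

5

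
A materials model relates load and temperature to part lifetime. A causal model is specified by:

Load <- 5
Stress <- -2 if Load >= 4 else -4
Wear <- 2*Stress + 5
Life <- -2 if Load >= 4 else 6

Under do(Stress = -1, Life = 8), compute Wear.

3

The joint intervention fixes Stress = -1, Life = 8, removing each variable's own equation.
Wear = 2*Stress + 5  [with Stress=-1]  = 3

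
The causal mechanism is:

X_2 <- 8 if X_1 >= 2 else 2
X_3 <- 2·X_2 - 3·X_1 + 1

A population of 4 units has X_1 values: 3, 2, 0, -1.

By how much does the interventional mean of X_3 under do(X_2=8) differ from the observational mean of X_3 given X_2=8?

4.5

Every unit gets X_2=8 under the intervention. X_3 values become 8, 11, 17, 20; E[X_3|do(X_2=8)] = 14.
Observing X_2=8 restricts to units where X_2's equation naturally yields 8: X_1 ∈ {3, 2}. In that subpopulation X_3 = 8, 11, mean 9.5.
Difference = 14 − 9.5 = 4.5.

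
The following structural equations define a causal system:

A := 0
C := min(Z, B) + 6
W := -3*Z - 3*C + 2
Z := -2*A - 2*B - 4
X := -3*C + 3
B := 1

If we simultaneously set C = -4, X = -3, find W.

Setting C = -4, X = -3 by intervention discards those variables' equations.
Z = -2*A - 2*B - 4  [with A=0, B=1]  = -6
W = -3*Z - 3*C + 2  [with Z=-6, C=-4]  = 32

32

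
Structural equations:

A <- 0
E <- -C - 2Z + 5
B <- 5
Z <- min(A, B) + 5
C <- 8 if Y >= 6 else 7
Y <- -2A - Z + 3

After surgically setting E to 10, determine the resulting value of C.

7

do(E=10) replaces the equation E <- -C - 2Z + 5 with the constant E = 10.
Since C is not a descendant of the intervened variable, it is unaffected.
Z = min(A, B) + 5  [with A=0, B=5]  = 5
Y = -2A - Z + 3  [with A=0, Z=5]  = -2
C = 8 if Y >= 6 else 7  [with Y=-2]  = 7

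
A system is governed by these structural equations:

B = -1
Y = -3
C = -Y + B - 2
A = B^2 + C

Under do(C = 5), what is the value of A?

The intervention breaks the incoming arrows to C: C = -Y + B - 2 no longer applies, and C = 5.
A = B^2 + C  [with B=-1, C=5]  = 6

6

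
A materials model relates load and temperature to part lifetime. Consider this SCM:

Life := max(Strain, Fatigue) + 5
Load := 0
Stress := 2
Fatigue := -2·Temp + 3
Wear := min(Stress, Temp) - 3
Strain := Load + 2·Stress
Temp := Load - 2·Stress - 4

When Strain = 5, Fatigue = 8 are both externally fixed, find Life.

Under do(Strain = 5, Fatigue = 8), each intervened variable's structural equation is replaced by its fixed value.
Life = max(Strain, Fatigue) + 5  [with Strain=5, Fatigue=8]  = 13

13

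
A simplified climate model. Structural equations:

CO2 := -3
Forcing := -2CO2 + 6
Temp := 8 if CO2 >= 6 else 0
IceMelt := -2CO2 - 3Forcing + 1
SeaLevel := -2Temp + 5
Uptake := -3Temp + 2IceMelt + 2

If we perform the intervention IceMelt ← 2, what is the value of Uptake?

6

Under do(IceMelt=2), the mechanism IceMelt := -2CO2 - 3Forcing + 1 is discarded; IceMelt is fixed at 2.
Temp = 8 if CO2 >= 6 else 0  [with CO2=-3]  = 0
Uptake = -3Temp + 2IceMelt + 2  [with Temp=0, IceMelt=2]  = 6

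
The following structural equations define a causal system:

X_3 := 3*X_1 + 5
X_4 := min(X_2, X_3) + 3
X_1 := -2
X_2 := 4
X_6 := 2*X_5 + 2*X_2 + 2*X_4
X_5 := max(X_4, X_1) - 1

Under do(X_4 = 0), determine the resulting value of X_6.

Under do(X_4=0), the mechanism X_4 := min(X_2, X_3) + 3 is discarded; X_4 is fixed at 0.
X_5 = max(X_4, X_1) - 1  [with X_4=0, X_1=-2]  = -1
X_6 = 2*X_5 + 2*X_2 + 2*X_4  [with X_5=-1, X_2=4, X_4=0]  = 6

6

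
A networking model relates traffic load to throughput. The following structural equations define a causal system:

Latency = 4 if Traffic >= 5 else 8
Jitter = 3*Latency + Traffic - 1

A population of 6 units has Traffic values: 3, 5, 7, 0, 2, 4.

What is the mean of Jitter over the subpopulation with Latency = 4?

17

Observing Latency=4 restricts to units where Latency's equation naturally yields 4: Traffic ∈ {5, 7}. In that subpopulation Jitter = 16, 18, mean 17.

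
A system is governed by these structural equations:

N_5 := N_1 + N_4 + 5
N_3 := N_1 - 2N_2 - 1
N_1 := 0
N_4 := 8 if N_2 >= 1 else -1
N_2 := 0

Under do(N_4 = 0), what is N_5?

5

Intervening sets N_4 = 0 and removes its equation (N_4 := 8 if N_2 >= 1 else -1).
N_5 = N_1 + N_4 + 5  [with N_1=0, N_4=0]  = 5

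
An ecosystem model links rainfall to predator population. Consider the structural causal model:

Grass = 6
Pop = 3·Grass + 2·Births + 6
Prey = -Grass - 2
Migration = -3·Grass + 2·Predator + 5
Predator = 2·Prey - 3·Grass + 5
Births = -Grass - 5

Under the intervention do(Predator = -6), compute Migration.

do(Predator=-6) replaces the equation Predator = 2·Prey - 3·Grass + 5 with the constant Predator = -6.
Migration = -3·Grass + 2·Predator + 5  [with Grass=6, Predator=-6]  = -25

-25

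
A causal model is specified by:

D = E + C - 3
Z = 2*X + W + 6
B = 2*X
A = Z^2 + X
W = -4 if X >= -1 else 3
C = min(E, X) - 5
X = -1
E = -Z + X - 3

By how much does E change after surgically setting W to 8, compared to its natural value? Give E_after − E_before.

Under do(W=8), the mechanism W = -4 if X >= -1 else 3 is discarded; W is fixed at 8.
Z = 2*X + W + 6  [with X=-1, W=8]  = 12
E = -Z + X - 3  [with Z=12, X=-1]  = -16
Without intervention: W = -4 if X >= -1 else 3  [with X=-1]  = -4; Z = 2*X + W + 6  [with X=-1, W=-4]  = 0; E = -Z + X - 3  [with Z=0, X=-1]  = -4.
Change = -16 − (-4) = -12.

-12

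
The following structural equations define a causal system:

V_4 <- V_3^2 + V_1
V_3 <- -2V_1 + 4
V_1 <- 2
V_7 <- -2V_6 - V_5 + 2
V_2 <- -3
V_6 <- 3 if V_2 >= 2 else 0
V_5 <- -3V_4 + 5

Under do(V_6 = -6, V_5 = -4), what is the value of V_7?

18

Setting V_6 = -6, V_5 = -4 by intervention discards those variables' equations.
V_7 = -2V_6 - V_5 + 2  [with V_6=-6, V_5=-4]  = 18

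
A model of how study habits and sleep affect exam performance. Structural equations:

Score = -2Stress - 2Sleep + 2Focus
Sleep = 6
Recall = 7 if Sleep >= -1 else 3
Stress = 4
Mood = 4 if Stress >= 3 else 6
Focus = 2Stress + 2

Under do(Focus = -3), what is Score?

-26

The intervention breaks the incoming arrows to Focus: Focus = 2Stress + 2 no longer applies, and Focus = -3.
Score = -2Stress - 2Sleep + 2Focus  [with Stress=4, Sleep=6, Focus=-3]  = -26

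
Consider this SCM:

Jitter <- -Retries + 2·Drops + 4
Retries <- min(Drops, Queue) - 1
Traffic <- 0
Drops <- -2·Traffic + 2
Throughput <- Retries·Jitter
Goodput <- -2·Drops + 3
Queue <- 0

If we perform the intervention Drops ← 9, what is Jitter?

23

do(Drops=9) replaces the equation Drops <- -2·Traffic + 2 with the constant Drops = 9.
Retries = min(Drops, Queue) - 1  [with Drops=9, Queue=0]  = -1
Jitter = -Retries + 2·Drops + 4  [with Retries=-1, Drops=9]  = 23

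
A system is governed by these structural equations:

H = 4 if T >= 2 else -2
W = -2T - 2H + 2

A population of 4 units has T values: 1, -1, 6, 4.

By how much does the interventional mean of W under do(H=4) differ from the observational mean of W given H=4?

5

The intervention sets H=4 in all 4 units regardless of T. Recomputing W per unit gives -8, -4, -18, -14; average -11.
Observing H=4 restricts to units where H's equation naturally yields 4: T ∈ {6, 4}. In that subpopulation W = -18, -14, mean -16.
Difference = -11 − (-16) = 5.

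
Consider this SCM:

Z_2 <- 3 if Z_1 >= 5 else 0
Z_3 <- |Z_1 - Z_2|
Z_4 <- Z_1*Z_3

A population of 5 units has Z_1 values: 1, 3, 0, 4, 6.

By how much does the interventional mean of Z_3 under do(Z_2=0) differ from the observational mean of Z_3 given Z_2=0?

Under do(Z_2=0), Z_2's equation is replaced by Z_2=0 for every unit. Per-unit Z_3: 1, 3, 0, 4, 6. Mean = 2.8.
Conditioning on Z_2=0 selects the 4 unit(s) with Z_1 ∈ {1, 3, 0, 4}. Their Z_3 values: 1, 3, 0, 4. Mean = 2.
Difference = 2.8 − 2 = 0.8.

0.8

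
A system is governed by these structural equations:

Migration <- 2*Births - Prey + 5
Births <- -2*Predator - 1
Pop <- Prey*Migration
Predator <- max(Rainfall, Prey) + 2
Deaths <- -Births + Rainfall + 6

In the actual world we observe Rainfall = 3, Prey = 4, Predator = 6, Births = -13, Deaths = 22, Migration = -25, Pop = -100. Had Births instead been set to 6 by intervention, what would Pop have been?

52

The intervention breaks the incoming arrows to Births: Births <- -2*Predator - 1 no longer applies, and Births = 6.
Migration = 2*Births - Prey + 5  [with Births=6, Prey=4]  = 13
Pop = Prey*Migration  [with Prey=4, Migration=13]  = 52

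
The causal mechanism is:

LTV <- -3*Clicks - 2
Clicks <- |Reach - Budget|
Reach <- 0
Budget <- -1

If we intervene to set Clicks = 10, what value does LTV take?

-32

The intervention breaks the incoming arrows to Clicks: Clicks <- |Reach - Budget| no longer applies, and Clicks = 10.
LTV = -3*Clicks - 2  [with Clicks=10]  = -32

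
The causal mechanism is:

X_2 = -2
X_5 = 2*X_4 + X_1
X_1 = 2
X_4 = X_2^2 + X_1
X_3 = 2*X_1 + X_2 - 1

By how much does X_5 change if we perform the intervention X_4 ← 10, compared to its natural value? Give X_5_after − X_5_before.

8

Intervening sets X_4 = 10 and removes its equation (X_4 = X_2^2 + X_1).
X_5 = 2*X_4 + X_1  [with X_4=10, X_1=2]  = 22
Without intervention: X_4 = X_2^2 + X_1  [with X_2=-2, X_1=2]  = 6; X_5 = 2*X_4 + X_1  [with X_4=6, X_1=2]  = 14.
Change = 22 − 14 = 8.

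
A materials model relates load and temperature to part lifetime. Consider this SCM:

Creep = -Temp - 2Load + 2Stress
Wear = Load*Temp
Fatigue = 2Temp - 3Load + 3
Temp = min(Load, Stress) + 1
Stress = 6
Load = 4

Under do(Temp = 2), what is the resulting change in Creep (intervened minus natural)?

The intervention breaks the incoming arrows to Temp: Temp = min(Load, Stress) + 1 no longer applies, and Temp = 2.
Creep = -Temp - 2Load + 2Stress  [with Temp=2, Load=4, Stress=6]  = 2
Without intervention: Temp = min(Load, Stress) + 1  [with Load=4, Stress=6]  = 5; Creep = -Temp - 2Load + 2Stress  [with Temp=5, Load=4, Stress=6]  = -1.
Change = 2 − (-1) = 3.

3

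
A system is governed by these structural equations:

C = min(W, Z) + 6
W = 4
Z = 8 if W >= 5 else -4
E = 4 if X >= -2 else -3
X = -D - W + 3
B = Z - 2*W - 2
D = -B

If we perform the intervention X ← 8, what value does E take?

4

The intervention breaks the incoming arrows to X: X = -D - W + 3 no longer applies, and X = 8.
E = 4 if X >= -2 else -3  [with X=8]  = 4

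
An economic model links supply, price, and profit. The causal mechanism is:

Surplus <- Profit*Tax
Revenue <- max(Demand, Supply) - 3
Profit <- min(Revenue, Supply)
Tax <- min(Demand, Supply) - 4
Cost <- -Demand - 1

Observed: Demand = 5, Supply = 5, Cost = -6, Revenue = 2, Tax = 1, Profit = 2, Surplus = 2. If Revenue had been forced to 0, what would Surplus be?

The intervention breaks the incoming arrows to Revenue: Revenue <- max(Demand, Supply) - 3 no longer applies, and Revenue = 0.
Tax = min(Demand, Supply) - 4  [with Demand=5, Supply=5]  = 1
Profit = min(Revenue, Supply)  [with Revenue=0, Supply=5]  = 0
Surplus = Profit*Tax  [with Profit=0, Tax=1]  = 0

0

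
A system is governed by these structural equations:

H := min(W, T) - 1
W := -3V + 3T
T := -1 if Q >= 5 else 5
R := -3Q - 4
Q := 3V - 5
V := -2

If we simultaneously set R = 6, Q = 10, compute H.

-2

The joint intervention fixes R = 6, Q = 10, removing each variable's own equation.
T = -1 if Q >= 5 else 5  [with Q=10]  = -1
W = -3V + 3T  [with V=-2, T=-1]  = 3
H = min(W, T) - 1  [with W=3, T=-1]  = -2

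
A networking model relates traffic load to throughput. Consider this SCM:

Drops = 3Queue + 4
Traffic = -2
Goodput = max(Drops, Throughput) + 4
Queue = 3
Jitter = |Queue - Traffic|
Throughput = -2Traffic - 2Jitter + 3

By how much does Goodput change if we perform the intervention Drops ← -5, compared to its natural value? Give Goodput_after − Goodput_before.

The intervention breaks the incoming arrows to Drops: Drops = 3Queue + 4 no longer applies, and Drops = -5.
Jitter = |Queue - Traffic|  [with Queue=3, Traffic=-2]  = 5
Throughput = -2Traffic - 2Jitter + 3  [with Traffic=-2, Jitter=5]  = -3
Goodput = max(Drops, Throughput) + 4  [with Drops=-5, Throughput=-3]  = 1
Without intervention: Drops = 3Queue + 4  [with Queue=3]  = 13; Jitter = |Queue - Traffic|  [with Queue=3, Traffic=-2]  = 5; Throughput = -2Traffic - 2Jitter + 3  [with Traffic=-2, Jitter=5]  = -3; Goodput = max(Drops, Throughput) + 4  [with Drops=13, Throughput=-3]  = 17.
Change = 1 − 17 = -16.

-16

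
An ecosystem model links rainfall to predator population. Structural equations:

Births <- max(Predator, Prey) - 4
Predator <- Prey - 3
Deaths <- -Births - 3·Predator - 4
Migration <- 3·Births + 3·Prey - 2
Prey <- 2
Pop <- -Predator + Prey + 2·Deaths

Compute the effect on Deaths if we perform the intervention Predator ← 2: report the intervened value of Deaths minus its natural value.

Under do(Predator=2), the mechanism Predator <- Prey - 3 is discarded; Predator is fixed at 2.
Births = max(Predator, Prey) - 4  [with Predator=2, Prey=2]  = -2
Deaths = -Births - 3·Predator - 4  [with Births=-2, Predator=2]  = -8
Without intervention: Predator = Prey - 3  [with Prey=2]  = -1; Births = max(Predator, Prey) - 4  [with Predator=-1, Prey=2]  = -2; Deaths = -Births - 3·Predator - 4  [with Births=-2, Predator=-1]  = 1.
Change = -8 − 1 = -9.

-9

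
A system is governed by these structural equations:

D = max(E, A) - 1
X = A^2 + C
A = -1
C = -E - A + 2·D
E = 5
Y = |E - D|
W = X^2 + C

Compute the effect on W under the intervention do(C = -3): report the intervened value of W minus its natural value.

-28

Under do(C=-3), the mechanism C = -E - A + 2·D is discarded; C is fixed at -3.
X = A^2 + C  [with A=-1, C=-3]  = -2
W = X^2 + C  [with X=-2, C=-3]  = 1
Without intervention: D = max(E, A) - 1  [with E=5, A=-1]  = 4; C = -E - A + 2·D  [with E=5, A=-1, D=4]  = 4; X = A^2 + C  [with A=-1, C=4]  = 5; W = X^2 + C  [with X=5, C=4]  = 29.
Change = 1 − 29 = -28.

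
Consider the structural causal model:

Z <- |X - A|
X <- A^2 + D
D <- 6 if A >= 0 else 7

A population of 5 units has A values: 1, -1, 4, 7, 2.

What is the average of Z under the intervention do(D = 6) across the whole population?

17.6

Under do(D=6), D's equation is replaced by D=6 for every unit. Per-unit Z: 6, 8, 18, 48, 8. Mean = 17.6.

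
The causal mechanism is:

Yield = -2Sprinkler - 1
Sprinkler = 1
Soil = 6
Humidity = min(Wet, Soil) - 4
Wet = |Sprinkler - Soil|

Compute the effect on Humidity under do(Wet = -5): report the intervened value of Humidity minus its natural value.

-10

The intervention breaks the incoming arrows to Wet: Wet = |Sprinkler - Soil| no longer applies, and Wet = -5.
Humidity = min(Wet, Soil) - 4  [with Wet=-5, Soil=6]  = -9
Without intervention: Wet = |Sprinkler - Soil|  [with Sprinkler=1, Soil=6]  = 5; Humidity = min(Wet, Soil) - 4  [with Wet=5, Soil=6]  = 1.
Change = -9 − 1 = -10.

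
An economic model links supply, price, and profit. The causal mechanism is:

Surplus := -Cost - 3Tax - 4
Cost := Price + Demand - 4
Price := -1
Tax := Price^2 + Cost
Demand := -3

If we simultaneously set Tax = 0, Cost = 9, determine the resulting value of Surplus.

-13

The joint intervention fixes Tax = 0, Cost = 9, removing each variable's own equation.
Surplus = -Cost - 3Tax - 4  [with Cost=9, Tax=0]  = -13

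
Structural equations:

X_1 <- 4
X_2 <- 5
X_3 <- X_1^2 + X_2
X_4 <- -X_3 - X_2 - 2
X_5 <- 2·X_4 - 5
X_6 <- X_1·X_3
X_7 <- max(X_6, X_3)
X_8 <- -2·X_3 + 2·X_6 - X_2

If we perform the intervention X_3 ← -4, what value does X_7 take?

-4

The intervention breaks the incoming arrows to X_3: X_3 <- X_1^2 + X_2 no longer applies, and X_3 = -4.
X_6 = X_1·X_3  [with X_1=4, X_3=-4]  = -16
X_7 = max(X_6, X_3)  [with X_6=-16, X_3=-4]  = -4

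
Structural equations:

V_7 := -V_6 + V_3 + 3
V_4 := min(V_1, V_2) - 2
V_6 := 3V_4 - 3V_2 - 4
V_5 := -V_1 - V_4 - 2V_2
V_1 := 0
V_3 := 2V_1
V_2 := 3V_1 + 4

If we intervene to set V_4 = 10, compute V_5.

-18

Intervening sets V_4 = 10 and removes its equation (V_4 := min(V_1, V_2) - 2).
V_2 = 3V_1 + 4  [with V_1=0]  = 4
V_5 = -V_1 - V_4 - 2V_2  [with V_1=0, V_4=10, V_2=4]  = -18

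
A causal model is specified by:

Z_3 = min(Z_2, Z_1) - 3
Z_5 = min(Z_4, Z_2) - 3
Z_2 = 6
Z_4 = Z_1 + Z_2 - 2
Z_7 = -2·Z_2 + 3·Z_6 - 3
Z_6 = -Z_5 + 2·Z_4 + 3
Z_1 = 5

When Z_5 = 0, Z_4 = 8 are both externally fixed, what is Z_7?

42

Setting Z_5 = 0, Z_4 = 8 by intervention discards those variables' equations.
Z_6 = -Z_5 + 2·Z_4 + 3  [with Z_5=0, Z_4=8]  = 19
Z_7 = -2·Z_2 + 3·Z_6 - 3  [with Z_2=6, Z_6=19]  = 42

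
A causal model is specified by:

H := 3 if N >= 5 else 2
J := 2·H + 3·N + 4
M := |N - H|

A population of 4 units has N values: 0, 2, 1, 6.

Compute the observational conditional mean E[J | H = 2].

E[J|H=2] averages over only the 3 units with H=2 (N = 0, 2, 1): J = 8, 14, 11, mean 11.

11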